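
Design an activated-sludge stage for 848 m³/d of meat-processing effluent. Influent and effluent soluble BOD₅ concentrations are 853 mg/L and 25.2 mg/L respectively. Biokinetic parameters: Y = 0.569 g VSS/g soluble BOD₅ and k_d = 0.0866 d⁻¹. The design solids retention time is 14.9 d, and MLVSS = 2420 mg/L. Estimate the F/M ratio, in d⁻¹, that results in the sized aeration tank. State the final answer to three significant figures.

Steady-state biomass mass balance: V·X·(1 + k_d·θ_c) = Y·Q·(S₀ − S)·θ_c, so V = 0.569 × 848 × (853 − 25.2) × 14.9 / [2420 × (1 + 0.0866 × 14.9)] = 5.95×10^6 / 5543 = 1074 m³.
Food-to-microorganism ratio F/M = Q S₀ / (V X) = 848 × 853 / (1074 × 2420) = 0.2784 d⁻¹.

F/M ≈ 0.278 d⁻¹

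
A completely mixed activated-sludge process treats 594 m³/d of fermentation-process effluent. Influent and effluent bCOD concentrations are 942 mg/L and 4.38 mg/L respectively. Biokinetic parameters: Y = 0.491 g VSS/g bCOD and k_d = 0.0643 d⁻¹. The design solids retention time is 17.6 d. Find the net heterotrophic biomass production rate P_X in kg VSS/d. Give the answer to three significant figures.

The observed yield is Y_obs = Y/(1 + k_d·θ_c) = 0.491 / (1 + 0.0643 × 17.6) = 0.491 / 2.132 = 0.2303 g VSS per g bCOD removed.
Q·(S₀ − S) = 594 × (942 − 4.38) × 10⁻³ = 556.9 kg/d removed.
So the net sludge growth is P_X = 0.2303 × 556.9 = 128.3 kg VSS/d.

P_X ≈ 128 kg VSS/d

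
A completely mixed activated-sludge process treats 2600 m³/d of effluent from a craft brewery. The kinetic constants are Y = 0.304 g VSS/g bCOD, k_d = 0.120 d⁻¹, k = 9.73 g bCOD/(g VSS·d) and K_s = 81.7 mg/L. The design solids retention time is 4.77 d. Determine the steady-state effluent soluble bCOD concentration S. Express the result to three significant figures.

S ≈ 10.2 mg/L

Effluent substrate depends only on kinetics and SRT: S = K_s(1 + k_d θ_c) / [θ_c(Yk − k_d) − 1] = 81.7 × (1 + 0.120 × 4.77) / [4.77 × (0.304 × 9.73 − 0.120) − 1] = 128.5 / 12.54 = 10.25 mg/L.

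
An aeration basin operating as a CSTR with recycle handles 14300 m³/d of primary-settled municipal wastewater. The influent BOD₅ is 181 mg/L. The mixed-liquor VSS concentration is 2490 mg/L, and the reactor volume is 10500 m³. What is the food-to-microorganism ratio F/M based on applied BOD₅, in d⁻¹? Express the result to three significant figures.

F/M ≈ 0.0990 d⁻¹

F/M = applied load / biomass = Q·S₀/(V·X) = 14300 × 181 / (10500 × 2490) = 0.09900 d⁻¹.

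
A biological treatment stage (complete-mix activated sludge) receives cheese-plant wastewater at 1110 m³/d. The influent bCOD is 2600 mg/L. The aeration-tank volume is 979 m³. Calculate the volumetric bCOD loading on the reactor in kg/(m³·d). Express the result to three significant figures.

L_v ≈ 2.95 kg bCOD/(m³·d)

Volumetric loading L_v = Q·S₀ / V = 1110 × 2600 g/m³ / 979.0 m³ = 2948 g/(m³·d) = 2.948 kg bCOD/(m³·d).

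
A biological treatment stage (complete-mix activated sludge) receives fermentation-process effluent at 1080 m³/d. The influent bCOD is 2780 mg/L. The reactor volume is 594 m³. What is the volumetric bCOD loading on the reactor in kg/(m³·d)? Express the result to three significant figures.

Volumetric loading L_v = Q·S₀ / V = 1080 × 2780 g/m³ / 594.0 m³ = 5055 g/(m³·d) = 5.055 kg bCOD/(m³·d).

L_v ≈ 5.05 kg bCOD/(m³·d)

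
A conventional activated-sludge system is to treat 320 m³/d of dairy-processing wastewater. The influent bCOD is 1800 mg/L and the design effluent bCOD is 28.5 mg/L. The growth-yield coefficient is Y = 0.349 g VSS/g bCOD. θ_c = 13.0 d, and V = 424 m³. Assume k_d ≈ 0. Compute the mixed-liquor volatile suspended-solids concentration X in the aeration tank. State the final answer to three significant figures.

X ≈ 6070 mg/L

From V·X = Y·Q·(S₀ − S)·θ_c (decay neglected): X = 0.349 × 320 × (1800 − 28.5) × 13.0 / 424 = 6066 mg/L.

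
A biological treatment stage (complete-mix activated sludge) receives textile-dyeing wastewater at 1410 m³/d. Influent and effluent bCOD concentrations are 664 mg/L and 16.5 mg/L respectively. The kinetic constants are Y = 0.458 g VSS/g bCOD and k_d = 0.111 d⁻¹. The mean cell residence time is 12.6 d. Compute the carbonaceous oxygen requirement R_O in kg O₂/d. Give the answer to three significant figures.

The observed yield is Y_obs = Y/(1 + k_d·θ_c) = 0.458 / (1 + 0.111 × 12.6) = 0.458 / 2.399 = 0.1909 g VSS per g bCOD removed.
Substrate removed = Q·(S₀ − S) = 1410 m³/d × (664 − 16.5) g/m³ = 9.13×10^5 g/d = 913.0 kg/d.
Net sludge production P_X = 0.1909 × 913.0 = 174.3 kg VSS/d.
R_O = Q·ΔS − 1.42 P_X = 913.0 − 247.5 = 665.4 kg O₂/d.

R_O ≈ 665 kg O₂/d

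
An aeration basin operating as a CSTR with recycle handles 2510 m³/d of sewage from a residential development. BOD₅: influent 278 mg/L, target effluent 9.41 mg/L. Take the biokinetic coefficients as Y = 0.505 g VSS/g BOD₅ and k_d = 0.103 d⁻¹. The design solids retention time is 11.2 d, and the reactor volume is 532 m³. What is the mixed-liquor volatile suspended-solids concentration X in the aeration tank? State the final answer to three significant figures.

X ≈ 3330 mg/L

From V·X·(1 + k_d·θ_c) = Y·Q·(S₀ − S)·θ_c: X = 0.505 × 2510 × (278 − 9.41) × 11.2 / [532 × (1 + 0.103 × 11.2)] = 3328 mg/L.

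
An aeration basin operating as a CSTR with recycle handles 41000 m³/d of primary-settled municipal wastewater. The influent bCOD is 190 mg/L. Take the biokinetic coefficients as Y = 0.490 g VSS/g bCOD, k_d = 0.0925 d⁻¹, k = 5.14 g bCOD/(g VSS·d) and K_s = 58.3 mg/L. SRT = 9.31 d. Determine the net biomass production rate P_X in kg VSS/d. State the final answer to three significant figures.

For a completely mixed reactor with recycle the Lawrence–McCarty relation gives S = K_s·(1 + k_d·θ_c) / [θ_c·(Y·k − k_d) − 1] = 58.3 × (1 + 0.0925 × 9.31) / [9.31 × (0.490 × 5.14 − 0.0925) − 1] = 108.5 / 21.59 = 5.026 mg/L.
Observed yield with endogenous decay: Y_obs = Y / (1 + k_d·θ_c) = 0.490 / (1 + 0.0925 × 9.31) = 0.490 / 1.861 = 0.2633 g VSS/g bCOD.
Mass of bCOD removed per day: Q(S₀ − S) = 41000 × 185.0 g/m³ = 7584 kg/d.
So the net sludge growth is P_X = 0.2633 × 7584 = 1997 kg VSS/d.

P_X ≈ 2000 kg VSS/d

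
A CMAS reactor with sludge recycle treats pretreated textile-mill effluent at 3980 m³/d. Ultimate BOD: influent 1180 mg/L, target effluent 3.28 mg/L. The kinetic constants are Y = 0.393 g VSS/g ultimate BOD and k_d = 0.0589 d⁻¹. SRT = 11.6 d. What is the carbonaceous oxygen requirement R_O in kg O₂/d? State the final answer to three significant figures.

R_O ≈ 3130 kg O₂/d

Correct the yield for decay: Y_obs = Y/(1 + k_d θ_c) = 0.393 / (1 + 0.0589 × 11.6) = 0.393 / 1.683 = 0.2335.
Q·(S₀ − S) = 3980 × (1180 − 3.28) × 10⁻³ = 4683 kg/d removed.
Net sludge production P_X = 0.2335 × 4683 = 1093 kg VSS/d.
Carbonaceous O₂ demand = substrate oxidised − cell-mass equivalent = 4683 − 1.42 × 1093 = 3131 kg O₂/d.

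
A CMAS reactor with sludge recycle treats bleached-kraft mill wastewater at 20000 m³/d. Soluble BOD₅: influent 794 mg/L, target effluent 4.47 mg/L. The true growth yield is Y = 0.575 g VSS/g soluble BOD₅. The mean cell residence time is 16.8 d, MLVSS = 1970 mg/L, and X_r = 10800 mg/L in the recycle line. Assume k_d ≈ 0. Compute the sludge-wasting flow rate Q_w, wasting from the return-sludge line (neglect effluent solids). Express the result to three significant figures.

V·X = Y·Q·ΔS·θ_c gives V = 0.575 × 20000 × (794 − 4.47) × 16.8 / 1970 = 77430 m³.
Wasting from the return line (neglecting effluent solids): Q_w = V·X / (θ_c·X_r) = 77430 × 1970 / (16.8 × 10800) = 840.7 m³/d.

Q_w ≈ 841 m³/d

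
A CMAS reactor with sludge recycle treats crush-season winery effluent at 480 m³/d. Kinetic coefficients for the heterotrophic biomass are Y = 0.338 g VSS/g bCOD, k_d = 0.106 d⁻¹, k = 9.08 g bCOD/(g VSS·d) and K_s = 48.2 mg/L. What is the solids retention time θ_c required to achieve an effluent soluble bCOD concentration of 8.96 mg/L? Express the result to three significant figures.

Specific growth rate at S = 8.96 mg/L: μ = YkS/(K_s+S) = 0.338·9.08·8.96/(48.2+8.96) = 0.4811 d⁻¹.
θ_c = 1/(μ − k_d) = 1/(0.4811 − 0.106) = 1/0.3751 = 2.666 d.

θ_c ≈ 2.67 d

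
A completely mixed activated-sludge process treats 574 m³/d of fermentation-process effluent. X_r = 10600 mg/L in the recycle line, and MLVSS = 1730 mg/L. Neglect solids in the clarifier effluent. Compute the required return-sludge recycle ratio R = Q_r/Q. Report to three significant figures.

R ≈ 0.195

Solids balance on the clarifier gives (1+R)X = R·X_r, so R = X/(X_r − X) = 1730 / (10600 − 1730) = 0.1950.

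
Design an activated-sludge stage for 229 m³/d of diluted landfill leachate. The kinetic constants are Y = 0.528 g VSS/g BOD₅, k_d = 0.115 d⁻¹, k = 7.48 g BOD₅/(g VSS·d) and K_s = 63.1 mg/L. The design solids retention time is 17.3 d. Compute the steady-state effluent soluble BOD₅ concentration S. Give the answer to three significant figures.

S ≈ 2.89 mg/L

For a completely mixed reactor with recycle the Lawrence–McCarty relation gives S = K_s·(1 + k_d·θ_c) / [θ_c·(Y·k − k_d) − 1] = 63.1 × (1 + 0.115 × 17.3) / [17.3 × (0.528 × 7.48 − 0.115) − 1] = 188.6 / 65.34 = 2.887 mg/L.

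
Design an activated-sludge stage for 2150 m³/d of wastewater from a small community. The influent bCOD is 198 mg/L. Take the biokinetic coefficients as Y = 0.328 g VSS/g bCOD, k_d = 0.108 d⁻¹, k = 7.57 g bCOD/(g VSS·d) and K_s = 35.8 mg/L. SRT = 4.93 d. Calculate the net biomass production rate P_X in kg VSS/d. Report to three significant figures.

P_X ≈ 88.8 kg VSS/d

Effluent substrate depends only on kinetics and SRT: S = K_s(1 + k_d θ_c) / [θ_c(Yk − k_d) − 1] = 35.8 × (1 + 0.108 × 4.93) / [4.93 × (0.328 × 7.57 − 0.108) − 1] = 54.86 / 10.71 = 5.123 mg/L.
Correct the yield for decay: Y_obs = Y/(1 + k_d θ_c) = 0.328 / (1 + 0.108 × 4.93) = 0.328 / 1.532 = 0.2140.
Substrate removed = Q·(S₀ − S) = 2150 m³/d × (198 − 5.12) g/m³ = 4.15×10^5 g/d = 414.7 kg/d.
So the net sludge growth is P_X = 0.2140 × 414.7 = 88.76 kg VSS/d.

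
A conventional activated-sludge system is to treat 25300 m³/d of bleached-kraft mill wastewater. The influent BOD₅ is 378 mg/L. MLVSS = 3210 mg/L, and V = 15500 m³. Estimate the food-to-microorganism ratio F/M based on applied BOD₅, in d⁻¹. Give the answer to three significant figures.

F/M ≈ 0.192 d⁻¹

F/M = Q·S₀ / (V·X) = 25300 × 378 / (15500 × 3210) = 0.1922 g BOD₅·(g VSS·d)⁻¹.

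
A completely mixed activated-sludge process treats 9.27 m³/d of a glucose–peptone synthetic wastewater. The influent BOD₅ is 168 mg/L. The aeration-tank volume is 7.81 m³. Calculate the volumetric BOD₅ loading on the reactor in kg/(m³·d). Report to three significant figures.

L_v ≈ 0.199 kg BOD₅/(m³·d)

Applied BOD₅ load per unit volume = Q·S₀/V = (9.27 × 168/1000)/7.810 = 0.1994 kg BOD₅·m⁻³·d⁻¹.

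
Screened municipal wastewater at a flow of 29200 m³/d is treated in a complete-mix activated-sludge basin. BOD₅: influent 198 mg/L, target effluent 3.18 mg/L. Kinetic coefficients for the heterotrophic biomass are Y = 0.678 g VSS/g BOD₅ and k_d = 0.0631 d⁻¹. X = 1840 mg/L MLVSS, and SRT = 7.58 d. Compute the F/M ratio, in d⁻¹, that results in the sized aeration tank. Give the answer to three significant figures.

F/M ≈ 0.292 d⁻¹

Steady-state biomass mass balance: V·X·(1 + k_d·θ_c) = Y·Q·(S₀ − S)·θ_c, so V = 0.678 × 29200 × (198 − 3.18) × 7.58 / [1840 × (1 + 0.0631 × 7.58)] = 2.92×10^7 / 2720 = 10748 m³.
F/M = Q·S₀ / (V·X) = 29200 × 198 / (10748 × 1840) = 0.2923 g BOD₅·(g VSS·d)⁻¹.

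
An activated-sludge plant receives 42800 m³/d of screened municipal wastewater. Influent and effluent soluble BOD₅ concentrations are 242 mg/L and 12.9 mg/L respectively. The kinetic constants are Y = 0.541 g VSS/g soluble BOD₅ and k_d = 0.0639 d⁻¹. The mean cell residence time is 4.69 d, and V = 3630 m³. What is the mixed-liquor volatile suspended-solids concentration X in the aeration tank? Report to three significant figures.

X = Y·Q·ΔS·θ_c / [V·(1 + k_d θ_c)] = 0.541 × 42800 × (242 − 12.9) × 4.69 / [3630 × (1 + 0.0639 × 4.69)] = 5273 mg/L.

X ≈ 5270 mg/L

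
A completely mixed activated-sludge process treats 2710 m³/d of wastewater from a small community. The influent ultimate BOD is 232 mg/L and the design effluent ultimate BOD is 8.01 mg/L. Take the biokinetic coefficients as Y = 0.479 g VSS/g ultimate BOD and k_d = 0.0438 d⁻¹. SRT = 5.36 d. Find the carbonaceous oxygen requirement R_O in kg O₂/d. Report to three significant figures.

Correct the yield for decay: Y_obs = Y/(1 + k_d θ_c) = 0.479 / (1 + 0.0438 × 5.36) = 0.479 / 1.235 = 0.3879.
Q·(S₀ − S) = 2710 × (232 − 8.01) × 10⁻³ = 607.0 kg/d removed.
Net sludge production P_X = 0.3879 × 607.0 = 235.5 kg VSS/d.
R_O = Q·(S₀ − S) − 1.42·P_X = 607.0 − 1.42 × 235.5 = 272.6 kg O₂/d.

R_O ≈ 273 kg O₂/d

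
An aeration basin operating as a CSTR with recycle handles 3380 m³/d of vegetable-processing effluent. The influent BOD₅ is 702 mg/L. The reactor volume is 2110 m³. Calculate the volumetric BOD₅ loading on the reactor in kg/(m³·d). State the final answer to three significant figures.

Applied BOD₅ load per unit volume = Q·S₀/V = (3380 × 702/1000)/2110 = 1.125 kg BOD₅·m⁻³·d⁻¹.

L_v ≈ 1.12 kg BOD₅/(m³·d)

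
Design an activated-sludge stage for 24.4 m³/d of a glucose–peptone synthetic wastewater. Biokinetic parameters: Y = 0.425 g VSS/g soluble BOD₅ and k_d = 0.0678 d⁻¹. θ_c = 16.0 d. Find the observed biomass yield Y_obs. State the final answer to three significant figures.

Y_obs ≈ 0.204 g VSS/g soluble BOD₅

Y_obs = Y / (1 + k_d θ_c) = 0.425 / (1 + 0.0678 × 16.0) = 0.425 / 2.085 = 0.2039.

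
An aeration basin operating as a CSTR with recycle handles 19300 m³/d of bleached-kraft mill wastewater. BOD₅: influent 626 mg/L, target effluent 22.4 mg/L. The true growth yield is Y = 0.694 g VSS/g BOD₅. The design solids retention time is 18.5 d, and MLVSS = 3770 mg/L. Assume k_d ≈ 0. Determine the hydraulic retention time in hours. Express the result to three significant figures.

τ ≈ 49.3 h

V·X = Y·Q·ΔS·θ_c gives V = 0.694 × 19300 × (626 − 22.4) × 18.5 / 3770 = 39673 m³.
Hydraulic retention time τ = V/Q = 39673 / 19300 = 2.056 d = 49.33 h.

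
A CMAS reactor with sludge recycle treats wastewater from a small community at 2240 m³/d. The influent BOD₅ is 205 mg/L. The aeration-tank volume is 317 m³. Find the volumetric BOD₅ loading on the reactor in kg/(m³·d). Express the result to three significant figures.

Volumetric loading L_v = Q·S₀ / V = 2240 × 205 g/m³ / 317.0 m³ = 1449 g/(m³·d) = 1.449 kg BOD₅/(m³·d).

L_v ≈ 1.45 kg BOD₅/(m³·d)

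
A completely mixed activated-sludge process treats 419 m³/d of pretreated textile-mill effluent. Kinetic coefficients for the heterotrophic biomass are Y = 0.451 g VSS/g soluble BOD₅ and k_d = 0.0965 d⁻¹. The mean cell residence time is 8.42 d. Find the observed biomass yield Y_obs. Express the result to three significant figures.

Observed yield with endogenous decay: Y_obs = Y / (1 + k_d·θ_c) = 0.451 / (1 + 0.0965 × 8.42) = 0.451 / 1.813 = 0.2488 g VSS/g soluble BOD₅.

Y_obs ≈ 0.249 g VSS/g soluble BOD₅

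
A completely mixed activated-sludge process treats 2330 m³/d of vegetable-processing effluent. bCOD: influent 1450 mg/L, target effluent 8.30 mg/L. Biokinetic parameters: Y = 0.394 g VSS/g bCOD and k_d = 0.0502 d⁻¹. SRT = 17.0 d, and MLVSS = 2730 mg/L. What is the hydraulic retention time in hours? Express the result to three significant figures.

Steady-state biomass mass balance: V·X·(1 + k_d·θ_c) = Y·Q·(S₀ − S)·θ_c, so V = 0.394 × 2330 × (1450 − 8.30) × 17.0 / [2730 × (1 + 0.0502 × 17.0)] = 2.25×10^7 / 5060 = 4447 m³.
HRT = V/Q = 4447 m³ / 2330 m³·d⁻¹ = 1.908 d × 24 = 45.80 h.

τ ≈ 45.8 h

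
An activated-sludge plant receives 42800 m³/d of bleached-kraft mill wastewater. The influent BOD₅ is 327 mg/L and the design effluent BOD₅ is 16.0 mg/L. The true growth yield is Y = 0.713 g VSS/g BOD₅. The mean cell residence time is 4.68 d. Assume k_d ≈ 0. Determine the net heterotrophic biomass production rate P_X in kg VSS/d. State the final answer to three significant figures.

P_X ≈ 9490 kg VSS/d

No decay correction is needed, so Y_obs = Y = 0.713.
Q·(S₀ − S) = 42800 × (327 − 16.0) × 10⁻³ = 13311 kg/d removed.
So the net sludge growth is P_X = 0.7130 × 13311 = 9491 kg VSS/d.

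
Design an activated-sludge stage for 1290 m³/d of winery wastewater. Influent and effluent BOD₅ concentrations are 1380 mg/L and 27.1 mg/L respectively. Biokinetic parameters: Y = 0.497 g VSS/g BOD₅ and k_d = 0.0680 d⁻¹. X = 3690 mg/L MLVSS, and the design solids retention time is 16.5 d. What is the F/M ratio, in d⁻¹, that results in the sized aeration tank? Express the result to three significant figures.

Rearranging the biomass balance for a CMAS with decay, V = Y·Q·ΔS·θ_c / [X·(1+k_d θ_c)] = 0.497 × 1290 × (1380 − 27.1) × 16.5 / [3690 × (1 + 0.0680 × 16.5)] = 1.43×10^7 / 7830 = 1828 m³.
Food-to-microorganism ratio F/M = Q S₀ / (V X) = 1290 × 1380 / (1828 × 3690) = 0.2639 d⁻¹.

F/M ≈ 0.264 d⁻¹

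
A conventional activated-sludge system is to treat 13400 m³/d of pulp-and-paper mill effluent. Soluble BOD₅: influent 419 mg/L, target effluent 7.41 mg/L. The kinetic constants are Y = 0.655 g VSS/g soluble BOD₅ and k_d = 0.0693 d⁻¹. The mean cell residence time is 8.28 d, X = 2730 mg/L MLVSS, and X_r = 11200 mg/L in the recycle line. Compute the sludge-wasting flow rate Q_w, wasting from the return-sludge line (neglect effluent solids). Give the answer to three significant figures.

From the SRT design equation V = Y Q (S₀−S) θ_c / [X (1 + k_d θ_c)] = 0.655 × 13400 × (419 − 7.41) × 8.28 / [2730 × (1 + 0.0693 × 8.28)] = 2.99×10^7 / 4296 = 6962 m³.
Wasting from the return line (neglecting effluent solids): Q_w = V·X / (θ_c·X_r) = 6962 × 2730 / (8.28 × 11200) = 204.9 m³/d.

Q_w ≈ 205 m³/d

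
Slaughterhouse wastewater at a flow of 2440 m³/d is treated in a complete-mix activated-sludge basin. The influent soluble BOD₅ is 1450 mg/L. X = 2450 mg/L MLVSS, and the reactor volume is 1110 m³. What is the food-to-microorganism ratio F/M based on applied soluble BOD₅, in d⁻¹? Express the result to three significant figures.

F/M = Q·S₀ / (V·X) = 2440 × 1450 / (1110 × 2450) = 1.301 g soluble BOD₅·(g VSS·d)⁻¹.

F/M ≈ 1.30 d⁻¹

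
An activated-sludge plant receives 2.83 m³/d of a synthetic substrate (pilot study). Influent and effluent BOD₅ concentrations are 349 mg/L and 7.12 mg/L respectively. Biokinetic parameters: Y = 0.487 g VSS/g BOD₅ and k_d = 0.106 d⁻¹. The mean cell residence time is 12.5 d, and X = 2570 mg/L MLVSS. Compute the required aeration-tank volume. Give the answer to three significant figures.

V ≈ 0.986 m³

From the SRT design equation V = Y Q (S₀−S) θ_c / [X (1 + k_d θ_c)] = 0.487 × 2.83 × (349 − 7.12) × 12.5 / [2570 × (1 + 0.106 × 12.5)] = 5.89×10^3 / 5975 = 0.9857 m³.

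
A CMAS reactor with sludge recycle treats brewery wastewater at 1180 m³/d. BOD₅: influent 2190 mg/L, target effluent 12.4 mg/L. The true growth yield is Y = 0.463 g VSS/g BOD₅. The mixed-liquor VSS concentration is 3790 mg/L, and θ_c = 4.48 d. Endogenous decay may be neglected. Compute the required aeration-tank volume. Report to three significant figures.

With k_d = 0 the design equation reduces to V = Y Q (S₀−S) θ_c / X = 0.463 × 1180 × (2190 − 12.4) × 4.48 / 3790 = 1406 m³.

V ≈ 1410 m³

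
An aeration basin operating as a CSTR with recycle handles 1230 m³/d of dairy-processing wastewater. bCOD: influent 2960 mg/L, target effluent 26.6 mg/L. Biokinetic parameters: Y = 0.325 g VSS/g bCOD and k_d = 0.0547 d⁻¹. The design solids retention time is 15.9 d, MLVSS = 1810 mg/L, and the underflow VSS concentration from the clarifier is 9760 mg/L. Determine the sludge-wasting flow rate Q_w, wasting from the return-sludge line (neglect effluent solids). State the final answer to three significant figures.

Q_w ≈ 64.3 m³/d

Steady-state biomass mass balance: V·X·(1 + k_d·θ_c) = Y·Q·(S₀ − S)·θ_c, so V = 0.325 × 1230 × (2960 − 26.6) × 15.9 / [1810 × (1 + 0.0547 × 15.9)] = 1.86×10^7 / 3384 = 5509 m³.
Q_w = (V·X)/(θ_c X_r) = 5509 × 1810 / (15.9 × 9760) = 64.26 m³/d.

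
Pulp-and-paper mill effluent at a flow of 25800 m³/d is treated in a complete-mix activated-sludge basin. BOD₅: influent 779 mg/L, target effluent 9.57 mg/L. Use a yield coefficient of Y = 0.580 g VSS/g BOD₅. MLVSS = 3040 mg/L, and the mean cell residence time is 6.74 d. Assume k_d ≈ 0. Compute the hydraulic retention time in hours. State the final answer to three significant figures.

τ ≈ 23.7 h

Biomass mass balance (decay neglected): V·X = Y·Q·(S₀ − S)·θ_c, so V = 0.580 × 25800 × (779 − 9.57) × 6.74 / 3040 = 25527 m³.
τ = V/Q = 25527/25800 = 0.9894 d, or 23.75 h.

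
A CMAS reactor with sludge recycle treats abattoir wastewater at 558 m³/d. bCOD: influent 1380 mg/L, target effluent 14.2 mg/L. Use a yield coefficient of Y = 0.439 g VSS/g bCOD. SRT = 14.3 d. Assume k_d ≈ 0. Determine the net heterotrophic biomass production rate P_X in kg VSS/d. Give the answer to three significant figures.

P_X ≈ 335 kg VSS/d

No decay correction is needed, so Y_obs = Y = 0.439.
Q·(S₀ − S) = 558 × (1380 − 14.2) × 10⁻³ = 762.1 kg/d removed.
Net biomass production P_X = Y_obs × Q·(S₀ − S) = 0.4390 × 762.1 = 334.6 kg VSS/d.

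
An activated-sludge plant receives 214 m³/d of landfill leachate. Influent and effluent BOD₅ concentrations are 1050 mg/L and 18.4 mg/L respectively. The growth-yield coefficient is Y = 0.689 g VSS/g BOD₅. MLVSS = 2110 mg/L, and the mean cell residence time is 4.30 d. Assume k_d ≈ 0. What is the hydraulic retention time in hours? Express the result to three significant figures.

V·X = Y·Q·ΔS·θ_c gives V = 0.689 × 214 × (1050 − 18.4) × 4.30 / 2110 = 310.0 m³.
τ = V/Q = 310.0/214 = 1.448 d, or 34.76 h.

τ ≈ 34.8 h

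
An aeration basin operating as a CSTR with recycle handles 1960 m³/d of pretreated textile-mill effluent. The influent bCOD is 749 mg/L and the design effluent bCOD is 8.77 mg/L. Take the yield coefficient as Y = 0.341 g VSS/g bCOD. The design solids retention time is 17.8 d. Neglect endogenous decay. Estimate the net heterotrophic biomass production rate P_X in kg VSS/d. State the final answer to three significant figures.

P_X ≈ 495 kg VSS/d

No decay correction is needed, so Y_obs = Y = 0.341.
ΔS = 749 − 8.77 = 740.2 mg/L, so the substrate removal rate is 1960 × 740.2/1000 = 1451 kg bCOD/d.
Net biomass production P_X = Y_obs × Q·(S₀ − S) = 0.3410 × 1451 = 494.7 kg VSS/d.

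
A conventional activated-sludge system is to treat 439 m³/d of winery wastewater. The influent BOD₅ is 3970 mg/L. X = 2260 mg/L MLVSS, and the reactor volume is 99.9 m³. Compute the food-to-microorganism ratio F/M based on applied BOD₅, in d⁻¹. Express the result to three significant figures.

Food-to-microorganism ratio F/M = Q S₀ / (V X) = 439 × 3970 / (99.90 × 2260) = 7.719 d⁻¹.

F/M ≈ 7.72 d⁻¹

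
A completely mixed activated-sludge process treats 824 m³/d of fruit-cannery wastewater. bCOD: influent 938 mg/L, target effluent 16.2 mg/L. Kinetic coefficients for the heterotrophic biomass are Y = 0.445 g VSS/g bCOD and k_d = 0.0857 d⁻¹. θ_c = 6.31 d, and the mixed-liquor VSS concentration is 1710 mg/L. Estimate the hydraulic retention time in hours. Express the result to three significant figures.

τ ≈ 23.6 h

Rearranging the biomass balance for a CMAS with decay, V = Y·Q·ΔS·θ_c / [X·(1+k_d θ_c)] = 0.445 × 824 × (938 − 16.2) × 6.31 / [1710 × (1 + 0.0857 × 6.31)] = 2.13×10^6 / 2635 = 809.5 m³.
τ = V/Q = 809.5/824 = 0.9824 d, or 23.58 h.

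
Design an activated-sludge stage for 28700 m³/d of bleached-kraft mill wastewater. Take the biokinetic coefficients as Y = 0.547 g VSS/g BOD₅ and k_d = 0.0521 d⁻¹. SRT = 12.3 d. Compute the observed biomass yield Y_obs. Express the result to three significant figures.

Y_obs ≈ 0.333 g VSS/g BOD₅

Y_obs = Y / (1 + k_d θ_c) = 0.547 / (1 + 0.0521 × 12.3) = 0.547 / 1.641 = 0.3334.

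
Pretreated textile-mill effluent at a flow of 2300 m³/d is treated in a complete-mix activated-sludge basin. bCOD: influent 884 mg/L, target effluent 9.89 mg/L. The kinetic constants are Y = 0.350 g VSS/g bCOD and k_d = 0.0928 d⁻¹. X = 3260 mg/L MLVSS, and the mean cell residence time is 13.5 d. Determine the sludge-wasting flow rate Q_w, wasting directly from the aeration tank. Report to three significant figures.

From the SRT design equation V = Y Q (S₀−S) θ_c / [X (1 + k_d θ_c)] = 0.350 × 2300 × (884 − 9.89) × 13.5 / [3260 × (1 + 0.0928 × 13.5)] = 9.5×10^6 / 7344 = 1293 m³.
Wasting from the aeration tank: Q_w = V / θ_c = 1293 / 13.5 = 95.81 m³/d.

Q_w ≈ 95.8 m³/d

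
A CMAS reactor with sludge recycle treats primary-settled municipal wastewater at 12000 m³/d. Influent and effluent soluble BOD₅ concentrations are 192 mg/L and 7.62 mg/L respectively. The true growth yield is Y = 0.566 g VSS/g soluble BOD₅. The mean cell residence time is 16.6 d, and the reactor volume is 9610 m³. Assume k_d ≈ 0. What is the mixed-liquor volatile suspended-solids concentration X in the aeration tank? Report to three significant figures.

From V·X = Y·Q·(S₀ − S)·θ_c (decay neglected): X = 0.566 × 12000 × (192 − 7.62) × 16.6 / 9610 = 2163 mg/L.

X ≈ 2160 mg/L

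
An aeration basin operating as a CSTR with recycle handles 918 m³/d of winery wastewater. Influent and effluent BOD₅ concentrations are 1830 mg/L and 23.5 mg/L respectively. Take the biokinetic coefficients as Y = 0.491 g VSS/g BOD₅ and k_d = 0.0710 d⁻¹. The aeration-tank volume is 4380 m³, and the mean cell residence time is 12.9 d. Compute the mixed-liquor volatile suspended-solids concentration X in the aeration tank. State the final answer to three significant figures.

X ≈ 1250 mg/L

From V·X·(1 + k_d·θ_c) = Y·Q·(S₀ − S)·θ_c: X = 0.491 × 918 × (1830 − 23.5) × 12.9 / [4380 × (1 + 0.0710 × 12.9)] = 1252 mg/L.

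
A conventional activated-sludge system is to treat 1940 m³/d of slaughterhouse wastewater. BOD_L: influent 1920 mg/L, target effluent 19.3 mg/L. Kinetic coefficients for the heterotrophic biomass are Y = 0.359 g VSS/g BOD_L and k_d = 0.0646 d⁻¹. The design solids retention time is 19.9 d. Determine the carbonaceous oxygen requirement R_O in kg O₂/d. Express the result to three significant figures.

Correct the yield for decay: Y_obs = Y/(1 + k_d θ_c) = 0.359 / (1 + 0.0646 × 19.9) = 0.359 / 2.286 = 0.1571.
Q·(S₀ − S) = 1940 × (1920 − 19.3) × 10⁻³ = 3687 kg/d removed.
Net sludge production P_X = 0.1571 × 3687 = 579.2 kg VSS/d.
R_O = Q·ΔS − 1.42 P_X = 3687 − 822.4 = 2865 kg O₂/d.

R_O ≈ 2860 kg O₂/d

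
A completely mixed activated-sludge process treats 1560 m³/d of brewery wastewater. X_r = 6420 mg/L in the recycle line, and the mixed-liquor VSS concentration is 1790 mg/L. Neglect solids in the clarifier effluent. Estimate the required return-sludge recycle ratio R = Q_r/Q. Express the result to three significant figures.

R = Q_r/Q = X/(X_r − X) = 1790 / (6420 − 1790) = 0.3866.

R ≈ 0.387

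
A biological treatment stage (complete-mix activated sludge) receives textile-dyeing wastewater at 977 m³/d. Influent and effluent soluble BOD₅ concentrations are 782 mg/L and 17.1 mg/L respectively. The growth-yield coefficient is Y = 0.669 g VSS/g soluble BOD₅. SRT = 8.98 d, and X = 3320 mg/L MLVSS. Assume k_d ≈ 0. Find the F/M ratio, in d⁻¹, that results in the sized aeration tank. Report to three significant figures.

Biomass mass balance (decay neglected): V·X = Y·Q·(S₀ − S)·θ_c, so V = 0.669 × 977 × (782 − 17.1) × 8.98 / 3320 = 1352 m³.
F/M = applied load / biomass = Q·S₀/(V·X) = 977 × 782 / (1352 × 3320) = 0.1702 d⁻¹.

F/M ≈ 0.170 d⁻¹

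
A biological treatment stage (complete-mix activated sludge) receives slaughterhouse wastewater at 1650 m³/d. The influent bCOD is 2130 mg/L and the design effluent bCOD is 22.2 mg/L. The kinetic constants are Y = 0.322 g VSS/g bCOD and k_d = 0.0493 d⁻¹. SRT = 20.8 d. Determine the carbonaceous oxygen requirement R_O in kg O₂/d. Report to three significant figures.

Observed yield with endogenous decay: Y_obs = Y / (1 + k_d·θ_c) = 0.322 / (1 + 0.0493 × 20.8) = 0.322 / 2.025 = 0.1590 g VSS/g bCOD.
Q·(S₀ − S) = 1650 × (2130 − 22.2) × 10⁻³ = 3478 kg/d removed.
Biomass synthesised: P_X = Y_obs × 3478 = 552.9 kg VSS/d.
Carbonaceous O₂ demand = substrate oxidised − cell-mass equivalent = 3478 − 1.42 × 552.9 = 2693 kg O₂/d.

R_O ≈ 2690 kg O₂/d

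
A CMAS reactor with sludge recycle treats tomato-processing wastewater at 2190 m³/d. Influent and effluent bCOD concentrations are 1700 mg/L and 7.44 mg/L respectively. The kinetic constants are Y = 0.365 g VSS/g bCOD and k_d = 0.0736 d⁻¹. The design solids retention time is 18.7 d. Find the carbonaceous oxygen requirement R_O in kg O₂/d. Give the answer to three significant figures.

Observed yield with endogenous decay: Y_obs = Y / (1 + k_d·θ_c) = 0.365 / (1 + 0.0736 × 18.7) = 0.365 / 2.376 = 0.1536 g VSS/g bCOD.
Substrate removed = Q·(S₀ − S) = 2190 m³/d × (1700 − 7.44) g/m³ = 3.71×10^6 g/d = 3707 kg/d.
Biomass synthesised: P_X = Y_obs × 3707 = 569.3 kg VSS/d.
Carbonaceous O₂ demand = substrate oxidised − cell-mass equivalent = 3707 − 1.42 × 569.3 = 2898 kg O₂/d.

R_O ≈ 2900 kg O₂/d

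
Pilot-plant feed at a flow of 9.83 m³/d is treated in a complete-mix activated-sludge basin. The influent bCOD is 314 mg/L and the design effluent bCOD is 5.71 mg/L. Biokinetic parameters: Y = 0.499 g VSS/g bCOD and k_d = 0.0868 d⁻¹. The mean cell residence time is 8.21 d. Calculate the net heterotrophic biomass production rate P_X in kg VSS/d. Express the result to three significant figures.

Y_obs = Y / (1 + k_d θ_c) = 0.499 / (1 + 0.0868 × 8.21) = 0.499 / 1.713 = 0.2914.
Substrate removed = Q·(S₀ − S) = 9.83 m³/d × (314 − 5.71) g/m³ = 3.03×10^3 g/d = 3.030 kg/d.
Biomass produced: P_X = Y_obs·Q·ΔS = 0.2914 × 3.030 ≈ 0.8830 kg VSS/d.

P_X ≈ 0.883 kg VSS/d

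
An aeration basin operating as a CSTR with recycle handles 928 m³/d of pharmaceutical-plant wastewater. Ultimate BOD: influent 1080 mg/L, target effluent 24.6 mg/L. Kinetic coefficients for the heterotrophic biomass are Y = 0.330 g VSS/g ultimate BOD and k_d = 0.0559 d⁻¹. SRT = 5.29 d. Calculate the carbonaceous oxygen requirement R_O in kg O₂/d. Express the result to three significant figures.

The observed yield is Y_obs = Y/(1 + k_d·θ_c) = 0.330 / (1 + 0.0559 × 5.29) = 0.330 / 1.296 = 0.2547 g VSS per g ultimate BOD removed.
Q·(S₀ − S) = 928 × (1080 − 24.6) × 10⁻³ = 979.4 kg/d removed.
Net sludge production P_X = 0.2547 × 979.4 = 249.4 kg VSS/d.
R_O = Q·ΔS − 1.42 P_X = 979.4 − 354.2 = 625.2 kg O₂/d.

R_O ≈ 625 kg O₂/d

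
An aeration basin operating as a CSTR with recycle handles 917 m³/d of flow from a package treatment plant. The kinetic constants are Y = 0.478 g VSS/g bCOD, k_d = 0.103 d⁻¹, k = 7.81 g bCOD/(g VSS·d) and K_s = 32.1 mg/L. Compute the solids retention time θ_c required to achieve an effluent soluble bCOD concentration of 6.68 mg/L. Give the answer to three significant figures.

θ_c ≈ 1.85 d

From 1/θ_c = Y·k·S/(K_s + S) − k_d: Y·k·S/(K_s+S) = 0.478 × 7.81 × 6.68 / (32.1 + 6.68) = 0.6431 d⁻¹.
1/θ_c = 0.6431 − 0.103 = 0.5401 d⁻¹, so θ_c = 1.852 d.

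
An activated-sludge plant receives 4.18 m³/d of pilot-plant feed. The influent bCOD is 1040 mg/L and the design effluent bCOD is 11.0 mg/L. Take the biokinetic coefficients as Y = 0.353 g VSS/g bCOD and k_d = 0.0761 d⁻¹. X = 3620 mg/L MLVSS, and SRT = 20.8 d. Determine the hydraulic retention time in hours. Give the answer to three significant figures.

Steady-state biomass mass balance: V·X·(1 + k_d·θ_c) = Y·Q·(S₀ − S)·θ_c, so V = 0.353 × 4.18 × (1040 − 11.0) × 20.8 / [3620 × (1 + 0.0761 × 20.8)] = 3.16×10^4 / 9350 = 3.378 m³.
τ = V/Q = 3.378/4.18 = 0.8081 d, or 19.39 h.

τ ≈ 19.4 h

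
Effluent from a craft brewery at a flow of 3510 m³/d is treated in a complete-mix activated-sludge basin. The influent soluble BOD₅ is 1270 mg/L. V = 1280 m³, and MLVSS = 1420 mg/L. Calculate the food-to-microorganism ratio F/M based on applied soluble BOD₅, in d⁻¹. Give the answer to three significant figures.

F/M ≈ 2.45 d⁻¹

F/M = Q·S₀ / (V·X) = 3510 × 1270 / (1280 × 1420) = 2.453 g soluble BOD₅·(g VSS·d)⁻¹.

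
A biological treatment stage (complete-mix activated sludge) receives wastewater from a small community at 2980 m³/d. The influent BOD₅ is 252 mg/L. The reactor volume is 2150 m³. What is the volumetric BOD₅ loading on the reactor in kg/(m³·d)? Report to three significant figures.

L_v ≈ 0.349 kg BOD₅/(m³·d)

Volumetric loading L_v = Q·S₀ / V = 2980 × 252 g/m³ / 2150 m³ = 349.3 g/(m³·d) = 0.3493 kg BOD₅/(m³·d).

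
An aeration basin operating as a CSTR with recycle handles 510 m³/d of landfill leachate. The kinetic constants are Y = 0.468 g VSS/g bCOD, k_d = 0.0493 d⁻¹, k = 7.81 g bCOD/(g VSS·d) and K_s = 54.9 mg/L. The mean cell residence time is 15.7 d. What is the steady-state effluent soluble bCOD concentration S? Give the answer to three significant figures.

From the Monod/SRT balance for a CMAS, S = K_s·(1+k_d θ_c)/[θ_c·(Y k − k_d) − 1] = 54.9 × (1 + 0.0493 × 15.7) / [15.7 × (0.468 × 7.81 − 0.0493) − 1] = 97.39 / 55.61 = 1.751 mg/L.

S ≈ 1.75 mg/L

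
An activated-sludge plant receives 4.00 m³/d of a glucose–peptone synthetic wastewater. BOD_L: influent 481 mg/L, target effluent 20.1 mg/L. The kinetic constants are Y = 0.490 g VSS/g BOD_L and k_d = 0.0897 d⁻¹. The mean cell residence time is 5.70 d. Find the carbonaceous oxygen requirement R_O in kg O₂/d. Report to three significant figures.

Y_obs = Y / (1 + k_d θ_c) = 0.490 / (1 + 0.0897 × 5.70) = 0.490 / 1.511 = 0.3242.
ΔS = 481 − 20.1 = 460.9 mg/L, so the substrate removal rate is 4.00 × 460.9/1000 = 1.844 kg BOD_L/d.
Net sludge production P_X = 0.3242 × 1.844 = 0.5977 kg VSS/d.
Carbonaceous O₂ demand = substrate oxidised − cell-mass equivalent = 1.844 − 1.42 × 0.5977 = 0.9948 kg O₂/d.

R_O ≈ 0.995 kg O₂/d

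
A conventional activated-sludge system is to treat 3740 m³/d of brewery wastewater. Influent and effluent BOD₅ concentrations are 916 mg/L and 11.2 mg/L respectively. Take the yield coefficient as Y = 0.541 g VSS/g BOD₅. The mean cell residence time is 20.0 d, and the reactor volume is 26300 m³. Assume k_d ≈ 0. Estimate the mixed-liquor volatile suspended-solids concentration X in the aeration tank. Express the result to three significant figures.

X ≈ 1390 mg/L

From V·X = Y·Q·(S₀ − S)·θ_c (decay neglected): X = 0.541 × 3740 × (916 − 11.2) × 20.0 / 26300 = 1392 mg/L.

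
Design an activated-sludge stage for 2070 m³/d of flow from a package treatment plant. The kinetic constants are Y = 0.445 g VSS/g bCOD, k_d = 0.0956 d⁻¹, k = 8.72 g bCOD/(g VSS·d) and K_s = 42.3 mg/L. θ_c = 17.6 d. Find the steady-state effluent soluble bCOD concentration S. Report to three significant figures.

S ≈ 1.73 mg/L

Effluent substrate depends only on kinetics and SRT: S = K_s(1 + k_d θ_c) / [θ_c(Yk − k_d) − 1] = 42.3 × (1 + 0.0956 × 17.6) / [17.6 × (0.445 × 8.72 − 0.0956) − 1] = 113.5 / 65.61 = 1.729 mg/L.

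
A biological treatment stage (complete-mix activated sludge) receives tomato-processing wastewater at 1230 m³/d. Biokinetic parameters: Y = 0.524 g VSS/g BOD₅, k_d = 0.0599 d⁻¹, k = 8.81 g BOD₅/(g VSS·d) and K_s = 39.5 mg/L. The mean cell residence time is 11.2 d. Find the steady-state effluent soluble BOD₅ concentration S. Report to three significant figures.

From the Monod/SRT balance for a CMAS, S = K_s·(1+k_d θ_c)/[θ_c·(Y k − k_d) − 1] = 39.5 × (1 + 0.0599 × 11.2) / [11.2 × (0.524 × 8.81 − 0.0599) − 1] = 66.00 / 50.03 = 1.319 mg/L.

S ≈ 1.32 mg/L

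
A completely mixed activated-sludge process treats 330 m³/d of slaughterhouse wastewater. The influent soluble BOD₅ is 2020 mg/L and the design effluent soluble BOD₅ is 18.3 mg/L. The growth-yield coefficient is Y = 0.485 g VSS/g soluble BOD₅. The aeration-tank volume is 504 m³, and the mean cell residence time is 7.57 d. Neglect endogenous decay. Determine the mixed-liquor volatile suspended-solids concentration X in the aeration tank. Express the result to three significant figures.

Without decay, X = Y Q (S₀−S) θ_c / V = 0.485 × 330 × (2020 − 18.3) × 7.57 / 504 = 4812 mg/L.

X ≈ 4810 mg/L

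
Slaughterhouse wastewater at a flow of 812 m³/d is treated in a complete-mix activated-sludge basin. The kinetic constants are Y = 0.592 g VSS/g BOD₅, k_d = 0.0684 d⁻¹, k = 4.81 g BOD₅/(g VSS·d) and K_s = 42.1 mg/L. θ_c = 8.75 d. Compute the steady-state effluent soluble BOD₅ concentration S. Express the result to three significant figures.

Effluent substrate depends only on kinetics and SRT: S = K_s(1 + k_d θ_c) / [θ_c(Yk − k_d) − 1] = 42.1 × (1 + 0.0684 × 8.75) / [8.75 × (0.592 × 4.81 − 0.0684) − 1] = 67.30 / 23.32 = 2.886 mg/L.

S ≈ 2.89 mg/L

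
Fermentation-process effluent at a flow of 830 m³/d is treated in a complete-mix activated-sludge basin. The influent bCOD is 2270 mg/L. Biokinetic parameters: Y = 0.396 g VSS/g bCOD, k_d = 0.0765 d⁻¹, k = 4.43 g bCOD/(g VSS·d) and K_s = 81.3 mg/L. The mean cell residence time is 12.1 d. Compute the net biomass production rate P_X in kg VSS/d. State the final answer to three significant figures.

From the Monod/SRT balance for a CMAS, S = K_s·(1+k_d θ_c)/[θ_c·(Y k − k_d) − 1] = 81.3 × (1 + 0.0765 × 12.1) / [12.1 × (0.396 × 4.43 − 0.0765) − 1] = 156.6 / 19.30 = 8.111 mg/L.
The observed yield is Y_obs = Y/(1 + k_d·θ_c) = 0.396 / (1 + 0.0765 × 12.1) = 0.396 / 1.926 = 0.2056 g VSS per g bCOD removed.
Substrate removed = Q·(S₀ − S) = 830 m³/d × (2270 − 8.11) g/m³ = 1.88×10^6 g/d = 1877 kg/d.
So the net sludge growth is P_X = 0.2056 × 1877 = 386.1 kg VSS/d.

P_X ≈ 386 kg VSS/d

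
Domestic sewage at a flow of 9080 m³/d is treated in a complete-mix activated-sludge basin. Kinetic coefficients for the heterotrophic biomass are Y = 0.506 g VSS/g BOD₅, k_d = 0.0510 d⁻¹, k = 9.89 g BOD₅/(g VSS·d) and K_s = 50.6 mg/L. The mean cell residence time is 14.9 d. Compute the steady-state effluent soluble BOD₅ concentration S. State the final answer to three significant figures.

For a completely mixed reactor with recycle the Lawrence–McCarty relation gives S = K_s·(1 + k_d·θ_c) / [θ_c·(Y·k − k_d) − 1] = 50.6 × (1 + 0.0510 × 14.9) / [14.9 × (0.506 × 9.89 − 0.0510) − 1] = 89.05 / 72.80 = 1.223 mg/L.

S ≈ 1.22 mg/L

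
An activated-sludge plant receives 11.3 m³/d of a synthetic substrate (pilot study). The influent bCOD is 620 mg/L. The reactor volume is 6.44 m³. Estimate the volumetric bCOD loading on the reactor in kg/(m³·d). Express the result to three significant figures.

L_v = Q S₀ / V = 11.3 × 620 × 10⁻³ / 6.440 = 1.088 kg/(m³·d).

L_v ≈ 1.09 kg bCOD/(m³·d)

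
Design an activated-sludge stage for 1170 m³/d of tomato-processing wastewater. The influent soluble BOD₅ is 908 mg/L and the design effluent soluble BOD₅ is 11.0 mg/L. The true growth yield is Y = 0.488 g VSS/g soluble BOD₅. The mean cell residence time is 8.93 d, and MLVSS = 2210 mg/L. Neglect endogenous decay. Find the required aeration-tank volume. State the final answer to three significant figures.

V·X = Y·Q·ΔS·θ_c gives V = 0.488 × 1170 × (908 − 11.0) × 8.93 / 2210 = 2069 m³.

V ≈ 2070 m³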